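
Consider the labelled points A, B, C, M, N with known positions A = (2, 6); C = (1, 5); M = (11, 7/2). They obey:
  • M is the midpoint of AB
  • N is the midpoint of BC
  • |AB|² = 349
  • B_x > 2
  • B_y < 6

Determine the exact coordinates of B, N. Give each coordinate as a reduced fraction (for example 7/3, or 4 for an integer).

1. B_x = 20  [B = 2·M−A = 2·(11, 7/2)−(2, 6)]
2. B_y = 1  [B = 2·M−A = 2·(11, 7/2)−(2, 6)]
   so B = (20, 1)
3. N_x = 21/2  [2·N = B+C = (20, 1)+(1, 5)]
4. N_y = 3  [2·N = B+C = (20, 1)+(1, 5)]
   so N = (21/2, 3)

B = (20, 1)
N = (21/2, 3)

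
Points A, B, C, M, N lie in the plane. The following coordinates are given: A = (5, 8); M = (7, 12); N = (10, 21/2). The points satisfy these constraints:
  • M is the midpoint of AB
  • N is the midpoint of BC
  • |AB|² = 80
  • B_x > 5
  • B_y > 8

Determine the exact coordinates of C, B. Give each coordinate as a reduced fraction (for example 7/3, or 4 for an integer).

C = (11, 5)
B = (9, 16)

1. B_x = 9  [B = 2·M−A = 2·(7, 12)−(5, 8)]
2. B_y = 16  [B = 2·M−A = 2·(7, 12)−(5, 8)]
   so B = (9, 16)
3. C_x = 11  [C = 2·N−B = 2·(10, 21/2)−(9, 16)]
4. C_y = 5  [C = 2·N−B = 2·(10, 21/2)−(9, 16)]
   so C = (11, 5)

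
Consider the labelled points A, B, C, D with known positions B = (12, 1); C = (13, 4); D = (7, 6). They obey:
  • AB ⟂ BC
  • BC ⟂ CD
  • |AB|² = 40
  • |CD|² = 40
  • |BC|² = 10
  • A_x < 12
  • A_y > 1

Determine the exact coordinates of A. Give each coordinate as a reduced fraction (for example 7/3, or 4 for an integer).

A = (6, 3)

1. A_x = 6  [[AB ⟂ BC ⇒ -1x-3y+15=0] ∩ [|A−(12, 1)|²=40]]
2. A_y = 3  [[AB ⟂ BC ⇒ -1x-3y+15=0] ∩ [|A−(12, 1)|²=40]]
   so A = (6, 3)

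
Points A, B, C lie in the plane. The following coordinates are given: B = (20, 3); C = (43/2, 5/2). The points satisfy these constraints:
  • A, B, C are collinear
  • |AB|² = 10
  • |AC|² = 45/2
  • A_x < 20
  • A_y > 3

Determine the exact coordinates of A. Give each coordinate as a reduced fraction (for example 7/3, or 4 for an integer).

1. A_x = 17  [[A, B, C are collinear ⇒ 1/2x+3/2y-29/2=0] ∩ [|A−(20, 3)|²=10]]
2. A_y = 4  [[A, B, C are collinear ⇒ 1/2x+3/2y-29/2=0] ∩ [|A−(20, 3)|²=10]]
   so A = (17, 4)

A = (17, 4)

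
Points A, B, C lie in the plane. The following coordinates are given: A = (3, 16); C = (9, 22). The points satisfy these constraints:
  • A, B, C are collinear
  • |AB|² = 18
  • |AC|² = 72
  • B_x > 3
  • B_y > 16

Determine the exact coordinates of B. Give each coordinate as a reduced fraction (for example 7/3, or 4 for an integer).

B = (6, 19)

1. B_x = 6  [[A, B, C are collinear ⇒ 6x-6y+78=0] ∩ [|B−(3, 16)|²=18]]
2. B_y = 19  [[A, B, C are collinear ⇒ 6x-6y+78=0] ∩ [|B−(3, 16)|²=18]]
   so B = (6, 19)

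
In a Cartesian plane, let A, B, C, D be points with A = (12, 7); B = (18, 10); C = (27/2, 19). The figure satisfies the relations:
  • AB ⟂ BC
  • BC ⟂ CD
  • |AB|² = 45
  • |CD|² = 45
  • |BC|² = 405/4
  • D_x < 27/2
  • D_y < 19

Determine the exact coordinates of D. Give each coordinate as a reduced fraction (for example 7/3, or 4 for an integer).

D = (15/2, 16)

1. D_x = 15/2  [[BC ⟂ CD ⇒ -9/2x+9y-441/4=0] ∩ [|D−(27/2, 19)|²=45]]
2. D_y = 16  [[BC ⟂ CD ⇒ -9/2x+9y-441/4=0] ∩ [|D−(27/2, 19)|²=45]]
   so D = (15/2, 16)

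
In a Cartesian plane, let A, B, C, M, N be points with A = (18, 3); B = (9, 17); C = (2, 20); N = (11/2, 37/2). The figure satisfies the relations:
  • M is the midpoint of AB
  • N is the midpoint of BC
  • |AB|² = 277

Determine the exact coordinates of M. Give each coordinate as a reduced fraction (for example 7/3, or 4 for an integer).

M = (27/2, 10)

1. M_x = 27/2  [2·M = A+B = (18, 3)+(9, 17)]
2. M_y = 10  [2·M = A+B = (18, 3)+(9, 17)]
   so M = (27/2, 10)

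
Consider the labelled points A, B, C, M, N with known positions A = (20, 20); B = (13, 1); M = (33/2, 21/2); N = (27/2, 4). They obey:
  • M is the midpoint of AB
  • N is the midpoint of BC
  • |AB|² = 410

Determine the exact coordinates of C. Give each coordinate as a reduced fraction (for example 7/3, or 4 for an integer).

1. C_x = 14  [C = 2·N−B = 2·(27/2, 4)−(13, 1)]
2. C_y = 7  [C = 2·N−B = 2·(27/2, 4)−(13, 1)]
   so C = (14, 7)

C = (14, 7)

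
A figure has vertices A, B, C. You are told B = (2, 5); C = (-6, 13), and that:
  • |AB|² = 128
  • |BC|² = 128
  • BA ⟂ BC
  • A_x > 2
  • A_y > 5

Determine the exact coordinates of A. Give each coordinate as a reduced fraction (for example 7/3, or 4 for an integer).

1. A_x = 10  [[BA ⟂ BC ⇒ -8x+8y-24=0] ∩ [|A−(2, 5)|²=128]]
2. A_y = 13  [[BA ⟂ BC ⇒ -8x+8y-24=0] ∩ [|A−(2, 5)|²=128]]
   so A = (10, 13)

A = (10, 13)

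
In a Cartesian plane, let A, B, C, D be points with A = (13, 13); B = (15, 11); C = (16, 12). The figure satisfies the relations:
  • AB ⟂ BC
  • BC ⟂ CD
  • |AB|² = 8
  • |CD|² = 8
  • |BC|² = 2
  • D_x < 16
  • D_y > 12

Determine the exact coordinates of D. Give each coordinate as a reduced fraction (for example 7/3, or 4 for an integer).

D = (14, 14)

1. D_x = 14  [[BC ⟂ CD ⇒ 1x+1y-28=0] ∩ [|D−(16, 12)|²=8]]
2. D_y = 14  [[BC ⟂ CD ⇒ 1x+1y-28=0] ∩ [|D−(16, 12)|²=8]]
   so D = (14, 14)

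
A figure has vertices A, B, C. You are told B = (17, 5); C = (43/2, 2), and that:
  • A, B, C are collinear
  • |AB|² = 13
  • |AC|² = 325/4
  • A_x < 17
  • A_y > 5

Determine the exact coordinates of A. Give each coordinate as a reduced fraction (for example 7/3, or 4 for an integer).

A = (14, 7)

1. A_x = 14  [[A, B, C are collinear ⇒ 3x+9/2y-147/2=0] ∩ [|A−(17, 5)|²=13]]
2. A_y = 7  [[A, B, C are collinear ⇒ 3x+9/2y-147/2=0] ∩ [|A−(17, 5)|²=13]]
   so A = (14, 7)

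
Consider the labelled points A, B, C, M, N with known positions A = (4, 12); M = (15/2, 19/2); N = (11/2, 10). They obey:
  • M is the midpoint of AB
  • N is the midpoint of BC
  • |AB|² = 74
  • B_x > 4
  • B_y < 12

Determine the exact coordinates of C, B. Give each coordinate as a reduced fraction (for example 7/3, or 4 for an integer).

1. B_x = 11  [B = 2·M−A = 2·(15/2, 19/2)−(4, 12)]
2. B_y = 7  [B = 2·M−A = 2·(15/2, 19/2)−(4, 12)]
   so B = (11, 7)
3. C_x = 0  [C = 2·N−B = 2·(11/2, 10)−(11, 7)]
4. C_y = 13  [C = 2·N−B = 2·(11/2, 10)−(11, 7)]
   so C = (0, 13)

C = (0, 13)
B = (11, 7)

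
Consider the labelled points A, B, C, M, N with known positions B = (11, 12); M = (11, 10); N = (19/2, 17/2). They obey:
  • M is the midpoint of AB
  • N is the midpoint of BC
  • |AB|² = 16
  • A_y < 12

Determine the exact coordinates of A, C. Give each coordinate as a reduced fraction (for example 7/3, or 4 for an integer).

1. A_x = 11  [A = 2·M−B = 2·(11, 10)−(11, 12)]
2. A_y = 8  [A = 2·M−B = 2·(11, 10)−(11, 12)]
   so A = (11, 8)
3. C_x = 8  [C = 2·N−B = 2·(19/2, 17/2)−(11, 12)]
4. C_y = 5  [C = 2·N−B = 2·(19/2, 17/2)−(11, 12)]
   so C = (8, 5)

A = (11, 8)
C = (8, 5)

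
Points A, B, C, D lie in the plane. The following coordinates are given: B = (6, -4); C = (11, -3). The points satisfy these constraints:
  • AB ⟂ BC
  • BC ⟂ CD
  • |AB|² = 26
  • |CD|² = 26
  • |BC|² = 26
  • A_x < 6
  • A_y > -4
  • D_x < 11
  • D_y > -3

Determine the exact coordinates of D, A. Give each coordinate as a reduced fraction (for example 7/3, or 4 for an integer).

1. D_x = 10  [[BC ⟂ CD ⇒ 5x+1y-52=0] ∩ [|D−(11, -3)|²=26]]
2. D_y = 2  [[BC ⟂ CD ⇒ 5x+1y-52=0] ∩ [|D−(11, -3)|²=26]]
   so D = (10, 2)
3. A_x = 5  [[AB ⟂ BC ⇒ -5x-1y+26=0] ∩ [|A−(6, -4)|²=26]]
4. A_y = 1  [[AB ⟂ BC ⇒ -5x-1y+26=0] ∩ [|A−(6, -4)|²=26]]
   so A = (5, 1)

D = (10, 2)
A = (5, 1)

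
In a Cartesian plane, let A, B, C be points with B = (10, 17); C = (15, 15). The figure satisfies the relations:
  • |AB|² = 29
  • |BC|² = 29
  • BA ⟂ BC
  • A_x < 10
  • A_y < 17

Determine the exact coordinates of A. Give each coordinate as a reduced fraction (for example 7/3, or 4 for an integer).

1. A_x = 8  [[BA ⟂ BC ⇒ 5x-2y-16=0] ∩ [|A−(10, 17)|²=29]]
2. A_y = 12  [[BA ⟂ BC ⇒ 5x-2y-16=0] ∩ [|A−(10, 17)|²=29]]
   so A = (8, 12)

A = (8, 12)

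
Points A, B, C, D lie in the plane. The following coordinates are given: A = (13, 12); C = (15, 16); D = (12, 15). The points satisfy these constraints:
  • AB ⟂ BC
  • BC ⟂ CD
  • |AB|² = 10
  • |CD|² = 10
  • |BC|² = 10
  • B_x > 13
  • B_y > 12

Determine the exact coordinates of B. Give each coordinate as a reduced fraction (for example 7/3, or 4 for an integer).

1. B_x = 16  [[BC ⟂ CD ⇒ 3x+1y-61=0] ∩ [|B−(13, 12)|²=10]]
2. B_y = 13  [[BC ⟂ CD ⇒ 3x+1y-61=0] ∩ [|B−(13, 12)|²=10]]
   so B = (16, 13)

B = (16, 13)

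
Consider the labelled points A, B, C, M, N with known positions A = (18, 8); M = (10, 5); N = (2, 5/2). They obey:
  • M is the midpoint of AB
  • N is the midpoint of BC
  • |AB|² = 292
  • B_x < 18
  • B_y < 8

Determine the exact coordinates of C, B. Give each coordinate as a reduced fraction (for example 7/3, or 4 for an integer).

C = (2, 3)
B = (2, 2)

1. B_x = 2  [B = 2·M−A = 2·(10, 5)−(18, 8)]
2. B_y = 2  [B = 2·M−A = 2·(10, 5)−(18, 8)]
   so B = (2, 2)
3. C_x = 2  [C = 2·N−B = 2·(2, 5/2)−(2, 2)]
4. C_y = 3  [C = 2·N−B = 2·(2, 5/2)−(2, 2)]
   so C = (2, 3)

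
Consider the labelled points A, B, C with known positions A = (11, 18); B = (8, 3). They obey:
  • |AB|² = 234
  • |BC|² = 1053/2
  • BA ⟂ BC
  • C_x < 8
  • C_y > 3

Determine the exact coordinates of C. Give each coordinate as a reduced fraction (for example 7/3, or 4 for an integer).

1. C_x = -29/2  [[BA ⟂ BC ⇒ 3x+15y-69=0] ∩ [|C−(8, 3)|²=1053/2]]
2. C_y = 15/2  [[BA ⟂ BC ⇒ 3x+15y-69=0] ∩ [|C−(8, 3)|²=1053/2]]
   so C = (-29/2, 15/2)

C = (-29/2, 15/2)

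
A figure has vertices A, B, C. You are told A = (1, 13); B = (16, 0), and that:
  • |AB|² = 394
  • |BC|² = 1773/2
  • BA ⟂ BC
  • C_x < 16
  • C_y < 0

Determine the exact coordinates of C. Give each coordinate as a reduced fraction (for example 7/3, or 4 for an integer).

1. C_x = -7/2  [[BA ⟂ BC ⇒ -15x+13y+240=0] ∩ [|C−(16, 0)|²=1773/2]]
2. C_y = -45/2  [[BA ⟂ BC ⇒ -15x+13y+240=0] ∩ [|C−(16, 0)|²=1773/2]]
   so C = (-7/2, -45/2)

C = (-7/2, -45/2)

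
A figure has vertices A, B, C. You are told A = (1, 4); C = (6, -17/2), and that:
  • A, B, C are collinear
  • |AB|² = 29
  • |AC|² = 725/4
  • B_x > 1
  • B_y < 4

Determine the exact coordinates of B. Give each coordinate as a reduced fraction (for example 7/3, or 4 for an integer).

1. B_x = 3  [[A, B, C are collinear ⇒ -25/2x-5y+65/2=0] ∩ [|B−(1, 4)|²=29]]
2. B_y = -1  [[A, B, C are collinear ⇒ -25/2x-5y+65/2=0] ∩ [|B−(1, 4)|²=29]]
   so B = (3, -1)

B = (3, -1)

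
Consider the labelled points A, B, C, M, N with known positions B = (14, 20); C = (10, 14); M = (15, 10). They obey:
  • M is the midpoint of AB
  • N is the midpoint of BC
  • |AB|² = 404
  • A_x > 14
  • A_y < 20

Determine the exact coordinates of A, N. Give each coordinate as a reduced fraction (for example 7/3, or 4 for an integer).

1. A_x = 16  [A = 2·M−B = 2·(15, 10)−(14, 20)]
2. A_y = 0  [A = 2·M−B = 2·(15, 10)−(14, 20)]
   so A = (16, 0)
3. N_x = 12  [2·N = B+C = (14, 20)+(10, 14)]
4. N_y = 17  [2·N = B+C = (14, 20)+(10, 14)]
   so N = (12, 17)

A = (16, 0)
N = (12, 17)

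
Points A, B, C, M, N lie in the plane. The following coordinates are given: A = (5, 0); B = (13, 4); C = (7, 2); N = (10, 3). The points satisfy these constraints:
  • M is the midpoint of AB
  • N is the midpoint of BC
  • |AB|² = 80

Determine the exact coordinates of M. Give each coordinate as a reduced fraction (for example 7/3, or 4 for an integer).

M = (9, 2)

1. M_x = 9  [2·M = A+B = (5, 0)+(13, 4)]
2. M_y = 2  [2·M = A+B = (5, 0)+(13, 4)]
   so M = (9, 2)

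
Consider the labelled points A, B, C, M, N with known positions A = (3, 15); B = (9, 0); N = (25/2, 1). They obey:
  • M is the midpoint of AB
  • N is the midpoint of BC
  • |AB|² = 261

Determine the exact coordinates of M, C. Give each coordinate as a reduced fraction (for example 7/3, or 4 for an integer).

M = (6, 15/2)
C = (16, 2)

1. M_x = 6  [2·M = A+B = (3, 15)+(9, 0)]
2. M_y = 15/2  [2·M = A+B = (3, 15)+(9, 0)]
   so M = (6, 15/2)
3. C_x = 16  [C = 2·N−B = 2·(25/2, 1)−(9, 0)]
4. C_y = 2  [C = 2·N−B = 2·(25/2, 1)−(9, 0)]
   so C = (16, 2)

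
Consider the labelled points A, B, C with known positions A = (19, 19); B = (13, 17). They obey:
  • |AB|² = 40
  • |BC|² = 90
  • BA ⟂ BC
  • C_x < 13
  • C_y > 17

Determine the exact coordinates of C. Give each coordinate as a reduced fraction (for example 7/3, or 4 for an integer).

1. C_x = 10  [[BA ⟂ BC ⇒ 6x+2y-112=0] ∩ [|C−(13, 17)|²=90]]
2. C_y = 26  [[BA ⟂ BC ⇒ 6x+2y-112=0] ∩ [|C−(13, 17)|²=90]]
   so C = (10, 26)

C = (10, 26)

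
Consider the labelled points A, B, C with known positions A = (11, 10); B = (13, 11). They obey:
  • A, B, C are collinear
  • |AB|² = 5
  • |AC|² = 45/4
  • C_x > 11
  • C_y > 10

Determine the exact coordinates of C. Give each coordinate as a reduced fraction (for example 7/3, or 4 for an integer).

1. C_x = 14  [[A, B, C are collinear ⇒ -1x+2y-9=0] ∩ [|C−(11, 10)|²=45/4]]
2. C_y = 23/2  [[A, B, C are collinear ⇒ -1x+2y-9=0] ∩ [|C−(11, 10)|²=45/4]]
   so C = (14, 23/2)

C = (14, 23/2)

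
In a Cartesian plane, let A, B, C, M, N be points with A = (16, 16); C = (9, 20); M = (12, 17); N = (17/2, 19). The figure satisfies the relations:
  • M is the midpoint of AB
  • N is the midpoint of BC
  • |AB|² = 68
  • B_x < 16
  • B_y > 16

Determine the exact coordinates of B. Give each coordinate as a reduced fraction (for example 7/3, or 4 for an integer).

1. B_x = 8  [B = 2·M−A = 2·(12, 17)−(16, 16)]
2. B_y = 18  [B = 2·M−A = 2·(12, 17)−(16, 16)]
   so B = (8, 18)

B = (8, 18)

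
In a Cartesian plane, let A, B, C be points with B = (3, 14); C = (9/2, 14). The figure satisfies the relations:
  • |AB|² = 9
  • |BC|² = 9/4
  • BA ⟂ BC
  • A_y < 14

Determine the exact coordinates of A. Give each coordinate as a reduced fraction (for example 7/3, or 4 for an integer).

A = (3, 11)

1. A_x = 3  [[BA ⟂ BC ⇒ 3/2x-9/2=0] ∩ [|A−(3, 14)|²=9]]
2. A_y = 11  [[BA ⟂ BC ⇒ 3/2x-9/2=0] ∩ [|A−(3, 14)|²=9]]
   so A = (3, 11)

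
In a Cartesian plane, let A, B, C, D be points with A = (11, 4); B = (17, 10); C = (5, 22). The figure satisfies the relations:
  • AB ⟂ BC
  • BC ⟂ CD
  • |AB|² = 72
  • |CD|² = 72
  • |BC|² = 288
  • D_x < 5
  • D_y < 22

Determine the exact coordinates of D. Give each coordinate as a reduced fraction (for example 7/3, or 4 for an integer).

1. D_x = -1  [[BC ⟂ CD ⇒ -12x+12y-204=0] ∩ [|D−(5, 22)|²=72]]
2. D_y = 16  [[BC ⟂ CD ⇒ -12x+12y-204=0] ∩ [|D−(5, 22)|²=72]]
   so D = (-1, 16)

D = (-1, 16)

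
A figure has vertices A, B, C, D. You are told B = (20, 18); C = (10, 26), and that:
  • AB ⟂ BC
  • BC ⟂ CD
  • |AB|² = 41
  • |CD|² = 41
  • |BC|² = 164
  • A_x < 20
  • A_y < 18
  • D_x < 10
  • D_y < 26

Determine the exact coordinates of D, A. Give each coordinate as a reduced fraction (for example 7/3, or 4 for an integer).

D = (6, 21)
A = (16, 13)

1. D_x = 6  [[BC ⟂ CD ⇒ -10x+8y-108=0] ∩ [|D−(10, 26)|²=41]]
2. D_y = 21  [[BC ⟂ CD ⇒ -10x+8y-108=0] ∩ [|D−(10, 26)|²=41]]
   so D = (6, 21)
3. A_x = 16  [[AB ⟂ BC ⇒ 10x-8y-56=0] ∩ [|A−(20, 18)|²=41]]
4. A_y = 13  [[AB ⟂ BC ⇒ 10x-8y-56=0] ∩ [|A−(20, 18)|²=41]]
   so A = (16, 13)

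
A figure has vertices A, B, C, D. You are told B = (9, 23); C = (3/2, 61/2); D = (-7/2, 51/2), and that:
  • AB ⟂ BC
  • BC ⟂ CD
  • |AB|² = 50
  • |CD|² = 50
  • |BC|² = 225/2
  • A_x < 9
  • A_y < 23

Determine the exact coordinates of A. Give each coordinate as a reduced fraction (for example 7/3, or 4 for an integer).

1. A_x = 4  [[AB ⟂ BC ⇒ 15/2x-15/2y+105=0] ∩ [|A−(9, 23)|²=50]]
2. A_y = 18  [[AB ⟂ BC ⇒ 15/2x-15/2y+105=0] ∩ [|A−(9, 23)|²=50]]
   so A = (4, 18)

A = (4, 18)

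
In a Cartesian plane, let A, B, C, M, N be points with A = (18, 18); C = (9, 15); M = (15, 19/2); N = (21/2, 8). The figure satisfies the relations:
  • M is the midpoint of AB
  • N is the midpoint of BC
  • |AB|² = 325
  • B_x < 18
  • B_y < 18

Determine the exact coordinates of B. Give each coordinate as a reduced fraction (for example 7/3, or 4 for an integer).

1. B_x = 12  [B = 2·M−A = 2·(15, 19/2)−(18, 18)]
2. B_y = 1  [B = 2·M−A = 2·(15, 19/2)−(18, 18)]
   so B = (12, 1)

B = (12, 1)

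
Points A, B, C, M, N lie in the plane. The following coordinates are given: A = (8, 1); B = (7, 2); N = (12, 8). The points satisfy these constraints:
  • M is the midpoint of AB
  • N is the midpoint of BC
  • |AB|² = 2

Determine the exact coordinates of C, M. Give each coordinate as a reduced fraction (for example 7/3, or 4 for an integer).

C = (17, 14)
M = (15/2, 3/2)

1. M_x = 15/2  [2·M = A+B = (8, 1)+(7, 2)]
2. M_y = 3/2  [2·M = A+B = (8, 1)+(7, 2)]
   so M = (15/2, 3/2)
3. C_x = 17  [C = 2·N−B = 2·(12, 8)−(7, 2)]
4. C_y = 14  [C = 2·N−B = 2·(12, 8)−(7, 2)]
   so C = (17, 14)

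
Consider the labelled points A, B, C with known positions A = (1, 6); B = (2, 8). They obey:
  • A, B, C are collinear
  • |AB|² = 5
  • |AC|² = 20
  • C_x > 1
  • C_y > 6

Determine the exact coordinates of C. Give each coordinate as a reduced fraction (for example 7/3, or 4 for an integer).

C = (3, 10)

1. C_x = 3  [[A, B, C are collinear ⇒ -2x+1y-4=0] ∩ [|C−(1, 6)|²=20]]
2. C_y = 10  [[A, B, C are collinear ⇒ -2x+1y-4=0] ∩ [|C−(1, 6)|²=20]]
   so C = (3, 10)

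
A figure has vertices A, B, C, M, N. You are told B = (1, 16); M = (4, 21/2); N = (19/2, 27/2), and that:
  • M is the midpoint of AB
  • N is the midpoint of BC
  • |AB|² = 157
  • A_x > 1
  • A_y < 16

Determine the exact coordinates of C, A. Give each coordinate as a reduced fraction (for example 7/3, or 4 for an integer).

1. A_x = 7  [A = 2·M−B = 2·(4, 21/2)−(1, 16)]
2. A_y = 5  [A = 2·M−B = 2·(4, 21/2)−(1, 16)]
   so A = (7, 5)
3. C_x = 18  [C = 2·N−B = 2·(19/2, 27/2)−(1, 16)]
4. C_y = 11  [C = 2·N−B = 2·(19/2, 27/2)−(1, 16)]
   so C = (18, 11)

C = (18, 11)
A = (7, 5)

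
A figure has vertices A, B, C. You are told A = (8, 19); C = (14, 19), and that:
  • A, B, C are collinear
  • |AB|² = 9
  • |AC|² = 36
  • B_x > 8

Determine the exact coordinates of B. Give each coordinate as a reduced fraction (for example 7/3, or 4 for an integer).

1. B_x = 11  [[A, B, C are collinear ⇒ -6y+114=0] ∩ [|B−(8, 19)|²=9]]
2. B_y = 19  [[A, B, C are collinear ⇒ -6y+114=0] ∩ [|B−(8, 19)|²=9]]
   so B = (11, 19)

B = (11, 19)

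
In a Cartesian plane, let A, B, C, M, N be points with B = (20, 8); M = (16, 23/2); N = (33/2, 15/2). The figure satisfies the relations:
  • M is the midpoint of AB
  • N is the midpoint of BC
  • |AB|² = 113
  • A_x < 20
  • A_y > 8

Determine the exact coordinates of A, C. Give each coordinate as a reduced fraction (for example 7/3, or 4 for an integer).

A = (12, 15)
C = (13, 7)

1. A_x = 12  [A = 2·M−B = 2·(16, 23/2)−(20, 8)]
2. A_y = 15  [A = 2·M−B = 2·(16, 23/2)−(20, 8)]
   so A = (12, 15)
3. C_x = 13  [C = 2·N−B = 2·(33/2, 15/2)−(20, 8)]
4. C_y = 7  [C = 2·N−B = 2·(33/2, 15/2)−(20, 8)]
   so C = (13, 7)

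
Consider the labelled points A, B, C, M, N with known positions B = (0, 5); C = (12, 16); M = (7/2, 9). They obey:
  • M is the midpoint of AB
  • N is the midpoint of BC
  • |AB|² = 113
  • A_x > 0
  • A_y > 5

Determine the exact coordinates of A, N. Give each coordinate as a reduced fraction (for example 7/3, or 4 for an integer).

1. A_x = 7  [A = 2·M−B = 2·(7/2, 9)−(0, 5)]
2. A_y = 13  [A = 2·M−B = 2·(7/2, 9)−(0, 5)]
   so A = (7, 13)
3. N_x = 6  [2·N = B+C = (0, 5)+(12, 16)]
4. N_y = 21/2  [2·N = B+C = (0, 5)+(12, 16)]
   so N = (6, 21/2)

A = (7, 13)
N = (6, 21/2)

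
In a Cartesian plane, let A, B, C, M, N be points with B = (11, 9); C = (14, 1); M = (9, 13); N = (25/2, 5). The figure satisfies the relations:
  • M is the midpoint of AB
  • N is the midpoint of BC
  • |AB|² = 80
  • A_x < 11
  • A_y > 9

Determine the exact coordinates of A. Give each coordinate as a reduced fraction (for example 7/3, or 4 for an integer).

A = (7, 17)

1. A_x = 7  [A = 2·M−B = 2·(9, 13)−(11, 9)]
2. A_y = 17  [A = 2·M−B = 2·(9, 13)−(11, 9)]
   so A = (7, 17)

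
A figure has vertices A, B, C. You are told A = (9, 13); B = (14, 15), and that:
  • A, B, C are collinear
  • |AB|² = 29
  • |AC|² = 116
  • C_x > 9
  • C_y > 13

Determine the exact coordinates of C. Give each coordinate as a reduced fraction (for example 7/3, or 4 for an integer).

1. C_x = 19  [[A, B, C are collinear ⇒ -2x+5y-47=0] ∩ [|C−(9, 13)|²=116]]
2. C_y = 17  [[A, B, C are collinear ⇒ -2x+5y-47=0] ∩ [|C−(9, 13)|²=116]]
   so C = (19, 17)

C = (19, 17)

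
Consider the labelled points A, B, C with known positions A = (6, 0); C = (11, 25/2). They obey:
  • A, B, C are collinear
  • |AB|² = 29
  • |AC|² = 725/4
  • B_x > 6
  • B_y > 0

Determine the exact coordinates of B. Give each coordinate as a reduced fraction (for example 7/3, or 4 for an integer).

B = (8, 5)

1. B_x = 8  [[A, B, C are collinear ⇒ 25/2x-5y-75=0] ∩ [|B−(6, 0)|²=29]]
2. B_y = 5  [[A, B, C are collinear ⇒ 25/2x-5y-75=0] ∩ [|B−(6, 0)|²=29]]
   so B = (8, 5)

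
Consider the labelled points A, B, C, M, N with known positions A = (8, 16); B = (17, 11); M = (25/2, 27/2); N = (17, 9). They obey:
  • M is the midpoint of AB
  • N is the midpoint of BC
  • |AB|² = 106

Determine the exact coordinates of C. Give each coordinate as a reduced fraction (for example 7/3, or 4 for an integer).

1. C_x = 17  [C = 2·N−B = 2·(17, 9)−(17, 11)]
2. C_y = 7  [C = 2·N−B = 2·(17, 9)−(17, 11)]
   so C = (17, 7)

C = (17, 7)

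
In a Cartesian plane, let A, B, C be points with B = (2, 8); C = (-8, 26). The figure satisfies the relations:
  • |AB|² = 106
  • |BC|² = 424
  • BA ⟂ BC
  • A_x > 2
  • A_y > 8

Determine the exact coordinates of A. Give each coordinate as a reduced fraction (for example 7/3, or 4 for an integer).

1. A_x = 11  [[BA ⟂ BC ⇒ -10x+18y-124=0] ∩ [|A−(2, 8)|²=106]]
2. A_y = 13  [[BA ⟂ BC ⇒ -10x+18y-124=0] ∩ [|A−(2, 8)|²=106]]
   so A = (11, 13)

A = (11, 13)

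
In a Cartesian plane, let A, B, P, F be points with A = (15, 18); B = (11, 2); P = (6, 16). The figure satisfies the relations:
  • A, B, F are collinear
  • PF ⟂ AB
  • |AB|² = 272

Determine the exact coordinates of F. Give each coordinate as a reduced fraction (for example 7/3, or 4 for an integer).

1. F_x = 14  [[A, B, F are collinear ⇒ 16x-4y-168=0] ∩ [PF ⟂ AB ⇒ -4x-16y+280=0]]
2. F_y = 14  [[A, B, F are collinear ⇒ 16x-4y-168=0] ∩ [PF ⟂ AB ⇒ -4x-16y+280=0]]
   so F = (14, 14)

F = (14, 14)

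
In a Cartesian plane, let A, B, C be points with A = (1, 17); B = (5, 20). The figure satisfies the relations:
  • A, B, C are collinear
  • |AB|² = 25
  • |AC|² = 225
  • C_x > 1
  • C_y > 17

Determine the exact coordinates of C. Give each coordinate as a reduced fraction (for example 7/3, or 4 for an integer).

1. C_x = 13  [[A, B, C are collinear ⇒ -3x+4y-65=0] ∩ [|C−(1, 17)|²=225]]
2. C_y = 26  [[A, B, C are collinear ⇒ -3x+4y-65=0] ∩ [|C−(1, 17)|²=225]]
   so C = (13, 26)

C = (13, 26)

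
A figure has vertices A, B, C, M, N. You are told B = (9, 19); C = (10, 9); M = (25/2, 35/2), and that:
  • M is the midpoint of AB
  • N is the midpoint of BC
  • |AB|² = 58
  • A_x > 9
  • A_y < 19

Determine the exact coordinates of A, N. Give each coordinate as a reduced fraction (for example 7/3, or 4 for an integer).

A = (16, 16)
N = (19/2, 14)

1. A_x = 16  [A = 2·M−B = 2·(25/2, 35/2)−(9, 19)]
2. A_y = 16  [A = 2·M−B = 2·(25/2, 35/2)−(9, 19)]
   so A = (16, 16)
3. N_x = 19/2  [2·N = B+C = (9, 19)+(10, 9)]
4. N_y = 14  [2·N = B+C = (9, 19)+(10, 9)]
   so N = (19/2, 14)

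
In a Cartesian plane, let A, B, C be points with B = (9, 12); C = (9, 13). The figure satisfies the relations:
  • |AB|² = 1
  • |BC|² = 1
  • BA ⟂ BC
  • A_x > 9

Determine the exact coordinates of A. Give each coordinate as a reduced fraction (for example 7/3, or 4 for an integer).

A = (10, 12)

1. A_x = 10  [[BA ⟂ BC ⇒ 1y-12=0] ∩ [|A−(9, 12)|²=1]]
2. A_y = 12  [[BA ⟂ BC ⇒ 1y-12=0] ∩ [|A−(9, 12)|²=1]]
   so A = (10, 12)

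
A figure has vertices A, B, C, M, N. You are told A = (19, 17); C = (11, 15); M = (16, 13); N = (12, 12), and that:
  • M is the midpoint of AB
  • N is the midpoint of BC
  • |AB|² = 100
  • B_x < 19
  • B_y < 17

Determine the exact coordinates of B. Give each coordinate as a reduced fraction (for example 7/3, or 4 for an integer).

B = (13, 9)

1. B_x = 13  [B = 2·M−A = 2·(16, 13)−(19, 17)]
2. B_y = 9  [B = 2·M−A = 2·(16, 13)−(19, 17)]
   so B = (13, 9)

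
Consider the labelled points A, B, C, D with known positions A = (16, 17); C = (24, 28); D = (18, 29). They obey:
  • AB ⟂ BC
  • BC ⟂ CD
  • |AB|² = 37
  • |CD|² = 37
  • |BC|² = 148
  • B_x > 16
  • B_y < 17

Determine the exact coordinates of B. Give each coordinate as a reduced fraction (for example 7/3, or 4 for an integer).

B = (22, 16)

1. B_x = 22  [[BC ⟂ CD ⇒ 6x-1y-116=0] ∩ [|B−(16, 17)|²=37]]
2. B_y = 16  [[BC ⟂ CD ⇒ 6x-1y-116=0] ∩ [|B−(16, 17)|²=37]]
   so B = (22, 16)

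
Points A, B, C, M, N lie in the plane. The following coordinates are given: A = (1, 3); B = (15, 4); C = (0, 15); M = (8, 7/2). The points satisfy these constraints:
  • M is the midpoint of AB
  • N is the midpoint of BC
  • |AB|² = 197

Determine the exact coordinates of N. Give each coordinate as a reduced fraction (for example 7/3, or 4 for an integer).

N = (15/2, 19/2)

1. N_x = 15/2  [2·N = B+C = (15, 4)+(0, 15)]
2. N_y = 19/2  [2·N = B+C = (15, 4)+(0, 15)]
   so N = (15/2, 19/2)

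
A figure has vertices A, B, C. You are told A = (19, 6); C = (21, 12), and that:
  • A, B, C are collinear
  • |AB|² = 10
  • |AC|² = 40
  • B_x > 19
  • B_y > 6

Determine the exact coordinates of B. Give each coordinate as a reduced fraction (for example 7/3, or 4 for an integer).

1. B_x = 20  [[A, B, C are collinear ⇒ 6x-2y-102=0] ∩ [|B−(19, 6)|²=10]]
2. B_y = 9  [[A, B, C are collinear ⇒ 6x-2y-102=0] ∩ [|B−(19, 6)|²=10]]
   so B = (20, 9)

B = (20, 9)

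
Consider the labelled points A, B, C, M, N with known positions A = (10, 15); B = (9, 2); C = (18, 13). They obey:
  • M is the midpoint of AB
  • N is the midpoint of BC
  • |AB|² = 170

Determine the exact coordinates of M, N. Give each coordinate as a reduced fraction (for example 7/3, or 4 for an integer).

M = (19/2, 17/2)
N = (27/2, 15/2)

1. M_x = 19/2  [2·M = A+B = (10, 15)+(9, 2)]
2. M_y = 17/2  [2·M = A+B = (10, 15)+(9, 2)]
   so M = (19/2, 17/2)
3. N_x = 27/2  [2·N = B+C = (9, 2)+(18, 13)]
4. N_y = 15/2  [2·N = B+C = (9, 2)+(18, 13)]
   so N = (27/2, 15/2)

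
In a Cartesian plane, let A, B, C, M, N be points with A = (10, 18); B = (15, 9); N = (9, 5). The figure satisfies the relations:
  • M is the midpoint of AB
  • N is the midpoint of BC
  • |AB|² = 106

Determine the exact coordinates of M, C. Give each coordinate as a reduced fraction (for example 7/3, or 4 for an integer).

M = (25/2, 27/2)
C = (3, 1)

1. M_x = 25/2  [2·M = A+B = (10, 18)+(15, 9)]
2. M_y = 27/2  [2·M = A+B = (10, 18)+(15, 9)]
   so M = (25/2, 27/2)
3. C_x = 3  [C = 2·N−B = 2·(9, 5)−(15, 9)]
4. C_y = 1  [C = 2·N−B = 2·(9, 5)−(15, 9)]
   so C = (3, 1)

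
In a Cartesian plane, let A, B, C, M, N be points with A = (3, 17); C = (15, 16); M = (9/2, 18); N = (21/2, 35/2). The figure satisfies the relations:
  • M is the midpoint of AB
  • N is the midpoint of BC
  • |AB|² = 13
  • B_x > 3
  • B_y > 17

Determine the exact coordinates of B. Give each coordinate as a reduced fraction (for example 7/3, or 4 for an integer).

B = (6, 19)

1. B_x = 6  [B = 2·M−A = 2·(9/2, 18)−(3, 17)]
2. B_y = 19  [B = 2·M−A = 2·(9/2, 18)−(3, 17)]
   so B = (6, 19)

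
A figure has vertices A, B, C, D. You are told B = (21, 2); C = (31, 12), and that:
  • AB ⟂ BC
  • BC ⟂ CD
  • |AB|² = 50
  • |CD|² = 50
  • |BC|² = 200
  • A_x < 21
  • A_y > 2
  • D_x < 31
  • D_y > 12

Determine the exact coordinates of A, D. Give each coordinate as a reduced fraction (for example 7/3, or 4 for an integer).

1. A_x = 16  [[AB ⟂ BC ⇒ -10x-10y+230=0] ∩ [|A−(21, 2)|²=50]]
2. A_y = 7  [[AB ⟂ BC ⇒ -10x-10y+230=0] ∩ [|A−(21, 2)|²=50]]
   so A = (16, 7)
3. D_x = 26  [[BC ⟂ CD ⇒ 10x+10y-430=0] ∩ [|D−(31, 12)|²=50]]
4. D_y = 17  [[BC ⟂ CD ⇒ 10x+10y-430=0] ∩ [|D−(31, 12)|²=50]]
   so D = (26, 17)

A = (16, 7)
D = (26, 17)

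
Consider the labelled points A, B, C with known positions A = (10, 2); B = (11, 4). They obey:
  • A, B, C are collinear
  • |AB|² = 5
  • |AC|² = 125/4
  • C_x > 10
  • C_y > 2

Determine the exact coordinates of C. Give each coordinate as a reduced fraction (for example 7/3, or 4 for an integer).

C = (25/2, 7)

1. C_x = 25/2  [[A, B, C are collinear ⇒ -2x+1y+18=0] ∩ [|C−(10, 2)|²=125/4]]
2. C_y = 7  [[A, B, C are collinear ⇒ -2x+1y+18=0] ∩ [|C−(10, 2)|²=125/4]]
   so C = (25/2, 7)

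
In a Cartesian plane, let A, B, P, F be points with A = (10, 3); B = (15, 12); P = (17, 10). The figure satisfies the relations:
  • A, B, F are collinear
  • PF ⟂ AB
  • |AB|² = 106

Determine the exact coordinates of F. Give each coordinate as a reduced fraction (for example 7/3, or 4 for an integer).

F = (775/53, 600/53)

1. F_x = 775/53  [[A, B, F are collinear ⇒ -9x+5y+75=0] ∩ [PF ⟂ AB ⇒ 5x+9y-175=0]]
2. F_y = 600/53  [[A, B, F are collinear ⇒ -9x+5y+75=0] ∩ [PF ⟂ AB ⇒ 5x+9y-175=0]]
   so F = (775/53, 600/53)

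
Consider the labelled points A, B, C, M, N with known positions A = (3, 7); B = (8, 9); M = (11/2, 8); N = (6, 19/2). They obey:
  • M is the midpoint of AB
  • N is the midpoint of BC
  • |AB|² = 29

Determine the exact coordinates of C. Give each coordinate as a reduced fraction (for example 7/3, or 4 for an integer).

1. C_x = 4  [C = 2·N−B = 2·(6, 19/2)−(8, 9)]
2. C_y = 10  [C = 2·N−B = 2·(6, 19/2)−(8, 9)]
   so C = (4, 10)

C = (4, 10)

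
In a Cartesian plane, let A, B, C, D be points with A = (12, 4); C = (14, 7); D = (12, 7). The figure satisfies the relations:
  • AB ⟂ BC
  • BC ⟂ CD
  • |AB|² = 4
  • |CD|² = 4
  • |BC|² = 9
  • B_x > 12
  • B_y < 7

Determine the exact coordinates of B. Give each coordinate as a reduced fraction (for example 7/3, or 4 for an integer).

1. B_x = 14  [[BC ⟂ CD ⇒ 2x-28=0] ∩ [|B−(12, 4)|²=4]]
2. B_y = 4  [[BC ⟂ CD ⇒ 2x-28=0] ∩ [|B−(12, 4)|²=4]]
   so B = (14, 4)

B = (14, 4)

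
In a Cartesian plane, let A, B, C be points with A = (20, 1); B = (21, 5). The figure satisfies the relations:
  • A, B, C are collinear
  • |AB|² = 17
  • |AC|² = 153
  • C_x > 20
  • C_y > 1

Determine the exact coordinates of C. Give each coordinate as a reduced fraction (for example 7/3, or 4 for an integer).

C = (23, 13)

1. C_x = 23  [[A, B, C are collinear ⇒ -4x+1y+79=0] ∩ [|C−(20, 1)|²=153]]
2. C_y = 13  [[A, B, C are collinear ⇒ -4x+1y+79=0] ∩ [|C−(20, 1)|²=153]]
   so C = (23, 13)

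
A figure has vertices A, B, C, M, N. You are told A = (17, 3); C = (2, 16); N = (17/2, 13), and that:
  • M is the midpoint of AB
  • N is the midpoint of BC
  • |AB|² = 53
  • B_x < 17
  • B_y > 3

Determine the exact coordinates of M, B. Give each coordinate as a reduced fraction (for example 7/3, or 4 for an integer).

M = (16, 13/2)
B = (15, 10)

1. B_x = 15  [B = 2·N−C = 2·(17/2, 13)−(2, 16)]
2. B_y = 10  [B = 2·N−C = 2·(17/2, 13)−(2, 16)]
   so B = (15, 10)
3. M_x = 16  [2·M = A+B = (17, 3)+(15, 10)]
4. M_y = 13/2  [2·M = A+B = (17, 3)+(15, 10)]
   so M = (16, 13/2)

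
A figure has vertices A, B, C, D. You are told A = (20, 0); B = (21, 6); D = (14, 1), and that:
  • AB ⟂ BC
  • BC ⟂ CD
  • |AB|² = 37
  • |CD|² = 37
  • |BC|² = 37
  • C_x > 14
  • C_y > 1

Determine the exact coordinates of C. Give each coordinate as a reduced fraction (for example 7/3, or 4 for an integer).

1. C_x = 15  [[AB ⟂ BC ⇒ 1x+6y-57=0] ∩ [|C−(14, 1)|²=37]]
2. C_y = 7  [[AB ⟂ BC ⇒ 1x+6y-57=0] ∩ [|C−(14, 1)|²=37]]
   so C = (15, 7)

C = (15, 7)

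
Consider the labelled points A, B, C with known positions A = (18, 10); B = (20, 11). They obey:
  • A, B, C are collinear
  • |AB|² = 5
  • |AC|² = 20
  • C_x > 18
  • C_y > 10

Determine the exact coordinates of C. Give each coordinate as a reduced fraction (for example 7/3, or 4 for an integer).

1. C_x = 22  [[A, B, C are collinear ⇒ -1x+2y-2=0] ∩ [|C−(18, 10)|²=20]]
2. C_y = 12  [[A, B, C are collinear ⇒ -1x+2y-2=0] ∩ [|C−(18, 10)|²=20]]
   so C = (22, 12)

C = (22, 12)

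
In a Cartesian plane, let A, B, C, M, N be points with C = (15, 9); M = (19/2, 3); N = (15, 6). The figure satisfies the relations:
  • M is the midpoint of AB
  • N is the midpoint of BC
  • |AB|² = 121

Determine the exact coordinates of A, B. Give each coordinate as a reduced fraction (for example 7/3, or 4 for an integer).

1. B_x = 15  [B = 2·N−C = 2·(15, 6)−(15, 9)]
2. B_y = 3  [B = 2·N−C = 2·(15, 6)−(15, 9)]
   so B = (15, 3)
3. A_x = 4  [A = 2·M−B = 2·(19/2, 3)−(15, 3)]
4. A_y = 3  [A = 2·M−B = 2·(19/2, 3)−(15, 3)]
   so A = (4, 3)

A = (4, 3)
B = (15, 3)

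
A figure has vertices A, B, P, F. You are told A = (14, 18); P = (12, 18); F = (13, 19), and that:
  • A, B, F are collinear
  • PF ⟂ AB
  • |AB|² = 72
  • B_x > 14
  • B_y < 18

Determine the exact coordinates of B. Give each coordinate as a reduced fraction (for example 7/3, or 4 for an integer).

1. B_x = 20  [[A, B, F are collinear ⇒ 1x+1y-32=0] ∩ [|B−(14, 18)|²=72]]
2. B_y = 12  [[A, B, F are collinear ⇒ 1x+1y-32=0] ∩ [|B−(14, 18)|²=72]]
   so B = (20, 12)

B = (20, 12)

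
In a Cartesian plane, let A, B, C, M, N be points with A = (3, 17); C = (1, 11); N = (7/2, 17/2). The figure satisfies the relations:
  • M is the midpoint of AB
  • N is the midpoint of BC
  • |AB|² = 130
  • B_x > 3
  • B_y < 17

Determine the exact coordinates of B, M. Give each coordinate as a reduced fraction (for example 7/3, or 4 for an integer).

B = (6, 6)
M = (9/2, 23/2)

1. B_x = 6  [B = 2·N−C = 2·(7/2, 17/2)−(1, 11)]
2. B_y = 6  [B = 2·N−C = 2·(7/2, 17/2)−(1, 11)]
   so B = (6, 6)
3. M_x = 9/2  [2·M = A+B = (3, 17)+(6, 6)]
4. M_y = 23/2  [2·M = A+B = (3, 17)+(6, 6)]
   so M = (9/2, 23/2)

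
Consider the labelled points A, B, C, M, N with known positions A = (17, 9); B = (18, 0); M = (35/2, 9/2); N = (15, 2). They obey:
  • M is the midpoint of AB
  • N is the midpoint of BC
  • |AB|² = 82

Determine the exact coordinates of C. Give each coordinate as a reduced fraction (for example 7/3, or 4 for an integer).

1. C_x = 12  [C = 2·N−B = 2·(15, 2)−(18, 0)]
2. C_y = 4  [C = 2·N−B = 2·(15, 2)−(18, 0)]
   so C = (12, 4)

C = (12, 4)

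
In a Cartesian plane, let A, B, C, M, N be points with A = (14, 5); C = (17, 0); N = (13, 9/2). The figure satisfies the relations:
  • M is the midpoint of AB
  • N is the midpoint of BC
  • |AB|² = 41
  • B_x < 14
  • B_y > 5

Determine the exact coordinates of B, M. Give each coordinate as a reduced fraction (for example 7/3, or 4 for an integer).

1. B_x = 9  [B = 2·N−C = 2·(13, 9/2)−(17, 0)]
2. B_y = 9  [B = 2·N−C = 2·(13, 9/2)−(17, 0)]
   so B = (9, 9)
3. M_x = 23/2  [2·M = A+B = (14, 5)+(9, 9)]
4. M_y = 7  [2·M = A+B = (14, 5)+(9, 9)]
   so M = (23/2, 7)

B = (9, 9)
M = (23/2, 7)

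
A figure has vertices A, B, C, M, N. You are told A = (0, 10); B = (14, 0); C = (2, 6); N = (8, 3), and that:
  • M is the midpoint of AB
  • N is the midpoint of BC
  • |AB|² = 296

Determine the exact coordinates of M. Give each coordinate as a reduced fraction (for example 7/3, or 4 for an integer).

M = (7, 5)

1. M_x = 7  [2·M = A+B = (0, 10)+(14, 0)]
2. M_y = 5  [2·M = A+B = (0, 10)+(14, 0)]
   so M = (7, 5)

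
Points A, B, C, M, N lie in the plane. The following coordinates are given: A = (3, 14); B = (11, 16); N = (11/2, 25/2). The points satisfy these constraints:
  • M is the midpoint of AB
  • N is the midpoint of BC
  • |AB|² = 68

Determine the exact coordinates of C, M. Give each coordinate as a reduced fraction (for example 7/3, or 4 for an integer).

C = (0, 9)
M = (7, 15)

1. M_x = 7  [2·M = A+B = (3, 14)+(11, 16)]
2. M_y = 15  [2·M = A+B = (3, 14)+(11, 16)]
   so M = (7, 15)
3. C_x = 0  [C = 2·N−B = 2·(11/2, 25/2)−(11, 16)]
4. C_y = 9  [C = 2·N−B = 2·(11/2, 25/2)−(11, 16)]
   so C = (0, 9)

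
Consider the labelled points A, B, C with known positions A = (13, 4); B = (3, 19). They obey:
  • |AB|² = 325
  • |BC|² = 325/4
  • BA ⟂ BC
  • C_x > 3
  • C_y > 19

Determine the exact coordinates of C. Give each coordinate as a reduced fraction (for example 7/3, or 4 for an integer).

1. C_x = 21/2  [[BA ⟂ BC ⇒ 10x-15y+255=0] ∩ [|C−(3, 19)|²=325/4]]
2. C_y = 24  [[BA ⟂ BC ⇒ 10x-15y+255=0] ∩ [|C−(3, 19)|²=325/4]]
   so C = (21/2, 24)

C = (21/2, 24)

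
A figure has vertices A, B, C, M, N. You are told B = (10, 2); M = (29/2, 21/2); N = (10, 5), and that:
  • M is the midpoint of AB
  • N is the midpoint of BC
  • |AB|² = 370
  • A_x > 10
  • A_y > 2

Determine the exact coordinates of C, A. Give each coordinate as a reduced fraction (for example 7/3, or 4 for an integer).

1. A_x = 19  [A = 2·M−B = 2·(29/2, 21/2)−(10, 2)]
2. A_y = 19  [A = 2·M−B = 2·(29/2, 21/2)−(10, 2)]
   so A = (19, 19)
3. C_x = 10  [C = 2·N−B = 2·(10, 5)−(10, 2)]
4. C_y = 8  [C = 2·N−B = 2·(10, 5)−(10, 2)]
   so C = (10, 8)

C = (10, 8)
A = (19, 19)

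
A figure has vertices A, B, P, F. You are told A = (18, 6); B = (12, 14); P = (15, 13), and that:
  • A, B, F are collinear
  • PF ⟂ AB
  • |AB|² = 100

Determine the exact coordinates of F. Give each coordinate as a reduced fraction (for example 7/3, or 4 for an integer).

F = (339/25, 298/25)

1. F_x = 339/25  [[A, B, F are collinear ⇒ -8x-6y+180=0] ∩ [PF ⟂ AB ⇒ -6x+8y-14=0]]
2. F_y = 298/25  [[A, B, F are collinear ⇒ -8x-6y+180=0] ∩ [PF ⟂ AB ⇒ -6x+8y-14=0]]
   so F = (339/25, 298/25)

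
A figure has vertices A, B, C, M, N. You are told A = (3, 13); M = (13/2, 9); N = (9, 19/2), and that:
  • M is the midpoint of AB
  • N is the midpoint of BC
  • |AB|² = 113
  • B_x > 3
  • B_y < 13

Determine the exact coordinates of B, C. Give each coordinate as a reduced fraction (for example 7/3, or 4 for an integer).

1. B_x = 10  [B = 2·M−A = 2·(13/2, 9)−(3, 13)]
2. B_y = 5  [B = 2·M−A = 2·(13/2, 9)−(3, 13)]
   so B = (10, 5)
3. C_x = 8  [C = 2·N−B = 2·(9, 19/2)−(10, 5)]
4. C_y = 14  [C = 2·N−B = 2·(9, 19/2)−(10, 5)]
   so C = (8, 14)

B = (10, 5)
C = (8, 14)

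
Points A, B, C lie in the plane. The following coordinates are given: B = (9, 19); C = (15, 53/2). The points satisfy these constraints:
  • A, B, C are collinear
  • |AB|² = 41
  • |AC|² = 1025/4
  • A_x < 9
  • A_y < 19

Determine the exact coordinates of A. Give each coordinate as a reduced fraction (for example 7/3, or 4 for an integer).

A = (5, 14)

1. A_x = 5  [[A, B, C are collinear ⇒ -15/2x+6y-93/2=0] ∩ [|A−(9, 19)|²=41]]
2. A_y = 14  [[A, B, C are collinear ⇒ -15/2x+6y-93/2=0] ∩ [|A−(9, 19)|²=41]]
   so A = (5, 14)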